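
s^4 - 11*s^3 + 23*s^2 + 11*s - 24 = (s - 8)*(s - 3)*(s - 1)*(s + 1)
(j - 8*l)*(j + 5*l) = j^2 - 3*j*l - 40*l^2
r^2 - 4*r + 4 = (r - 2)^2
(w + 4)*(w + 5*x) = w^2 + 5*w*x + 4*w + 20*x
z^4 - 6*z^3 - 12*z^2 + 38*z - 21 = (z - 7)*(z - 1)^2*(z + 3)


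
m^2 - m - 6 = (m - 3)*(m + 2)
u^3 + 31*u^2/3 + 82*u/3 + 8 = (u + 1/3)*(u + 4)*(u + 6)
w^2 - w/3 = w*(w - 1/3)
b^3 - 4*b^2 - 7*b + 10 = (b - 5)*(b - 1)*(b + 2)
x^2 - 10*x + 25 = (x - 5)^2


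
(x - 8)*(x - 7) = x^2 - 15*x + 56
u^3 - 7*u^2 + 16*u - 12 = (u - 3)*(u - 2)^2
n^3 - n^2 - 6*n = n*(n - 3)*(n + 2)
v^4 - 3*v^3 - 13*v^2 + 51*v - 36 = (v - 3)^2*(v - 1)*(v + 4)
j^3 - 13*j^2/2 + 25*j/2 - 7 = (j - 7/2)*(j - 2)*(j - 1)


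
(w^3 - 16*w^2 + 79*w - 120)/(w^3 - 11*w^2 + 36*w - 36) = (w^2 - 13*w + 40)/(w^2 - 8*w + 12)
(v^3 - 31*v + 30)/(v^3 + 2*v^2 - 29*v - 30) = (v - 1)/(v + 1)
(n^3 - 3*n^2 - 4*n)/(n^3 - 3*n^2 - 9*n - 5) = n*(n - 4)/(n^2 - 4*n - 5)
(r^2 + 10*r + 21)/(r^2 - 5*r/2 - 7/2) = 2*(r^2 + 10*r + 21)/(2*r^2 - 5*r - 7)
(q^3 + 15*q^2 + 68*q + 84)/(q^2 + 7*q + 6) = (q^2 + 9*q + 14)/(q + 1)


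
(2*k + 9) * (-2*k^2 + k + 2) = -4*k^3 - 16*k^2 + 13*k + 18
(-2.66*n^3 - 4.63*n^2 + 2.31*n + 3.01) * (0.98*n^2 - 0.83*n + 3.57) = -2.6068*n^5 - 2.3296*n^4 - 3.3895*n^3 - 15.4966*n^2 + 5.7484*n + 10.7457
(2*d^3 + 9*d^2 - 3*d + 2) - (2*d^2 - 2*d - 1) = 2*d^3 + 7*d^2 - d + 3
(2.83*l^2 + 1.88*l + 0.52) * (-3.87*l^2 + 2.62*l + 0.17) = -10.9521*l^4 + 0.139*l^3 + 3.3943*l^2 + 1.682*l + 0.0884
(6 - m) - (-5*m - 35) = 4*m + 41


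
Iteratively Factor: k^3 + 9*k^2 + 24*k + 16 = (k + 4)*(k^2 + 5*k + 4) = (k + 1)*(k + 4)*(k + 4)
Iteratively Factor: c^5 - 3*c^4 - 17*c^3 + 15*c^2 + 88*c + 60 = (c + 2)*(c^4 - 5*c^3 - 7*c^2 + 29*c + 30) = (c + 1)*(c + 2)*(c^3 - 6*c^2 - c + 30) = (c - 3)*(c + 1)*(c + 2)*(c^2 - 3*c - 10) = (c - 5)*(c - 3)*(c + 1)*(c + 2)*(c + 2)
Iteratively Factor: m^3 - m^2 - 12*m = (m)*(m^2 - m - 12) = m*(m + 3)*(m - 4)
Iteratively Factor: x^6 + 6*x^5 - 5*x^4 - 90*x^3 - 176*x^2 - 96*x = (x - 4)*(x^5 + 10*x^4 + 35*x^3 + 50*x^2 + 24*x) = (x - 4)*(x + 4)*(x^4 + 6*x^3 + 11*x^2 + 6*x) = (x - 4)*(x + 3)*(x + 4)*(x^3 + 3*x^2 + 2*x) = x*(x - 4)*(x + 3)*(x + 4)*(x^2 + 3*x + 2) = x*(x - 4)*(x + 1)*(x + 3)*(x + 4)*(x + 2)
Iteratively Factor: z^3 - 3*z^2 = (z)*(z^2 - 3*z) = z^2*(z - 3)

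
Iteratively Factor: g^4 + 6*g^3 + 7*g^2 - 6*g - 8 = (g + 4)*(g^3 + 2*g^2 - g - 2) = (g - 1)*(g + 4)*(g^2 + 3*g + 2) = (g - 1)*(g + 1)*(g + 4)*(g + 2)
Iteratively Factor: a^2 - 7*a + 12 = (a - 3)*(a - 4)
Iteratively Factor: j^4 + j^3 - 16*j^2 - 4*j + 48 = (j - 3)*(j^3 + 4*j^2 - 4*j - 16) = (j - 3)*(j + 2)*(j^2 + 2*j - 8) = (j - 3)*(j + 2)*(j + 4)*(j - 2)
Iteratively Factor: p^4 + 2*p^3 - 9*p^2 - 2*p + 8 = (p + 4)*(p^3 - 2*p^2 - p + 2) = (p + 1)*(p + 4)*(p^2 - 3*p + 2) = (p - 2)*(p + 1)*(p + 4)*(p - 1)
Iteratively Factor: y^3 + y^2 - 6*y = (y - 2)*(y^2 + 3*y) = (y - 2)*(y + 3)*(y)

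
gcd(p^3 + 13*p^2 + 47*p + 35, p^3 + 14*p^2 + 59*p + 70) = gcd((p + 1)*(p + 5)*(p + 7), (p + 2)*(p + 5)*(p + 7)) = p^2 + 12*p + 35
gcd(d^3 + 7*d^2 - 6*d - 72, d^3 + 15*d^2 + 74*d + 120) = d^2 + 10*d + 24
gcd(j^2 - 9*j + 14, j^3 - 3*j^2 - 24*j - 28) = j - 7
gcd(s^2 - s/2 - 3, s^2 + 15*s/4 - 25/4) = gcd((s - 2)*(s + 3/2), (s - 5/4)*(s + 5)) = 1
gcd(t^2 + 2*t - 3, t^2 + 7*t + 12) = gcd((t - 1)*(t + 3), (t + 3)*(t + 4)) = t + 3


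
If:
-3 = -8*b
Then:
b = 3/8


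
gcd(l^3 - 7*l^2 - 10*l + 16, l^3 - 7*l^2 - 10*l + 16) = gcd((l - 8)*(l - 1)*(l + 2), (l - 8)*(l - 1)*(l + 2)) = l^3 - 7*l^2 - 10*l + 16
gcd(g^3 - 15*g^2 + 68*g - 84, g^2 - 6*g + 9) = 1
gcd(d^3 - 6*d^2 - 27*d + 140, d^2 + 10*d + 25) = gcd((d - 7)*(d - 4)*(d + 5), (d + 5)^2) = d + 5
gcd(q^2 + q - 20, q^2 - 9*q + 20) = q - 4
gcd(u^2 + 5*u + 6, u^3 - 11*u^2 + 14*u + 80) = u + 2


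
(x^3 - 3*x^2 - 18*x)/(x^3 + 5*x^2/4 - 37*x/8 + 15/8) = 8*x*(x - 6)/(8*x^2 - 14*x + 5)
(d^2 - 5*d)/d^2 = (d - 5)/d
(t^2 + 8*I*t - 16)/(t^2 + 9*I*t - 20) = (t + 4*I)/(t + 5*I)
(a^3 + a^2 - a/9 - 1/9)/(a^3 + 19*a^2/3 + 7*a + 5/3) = (a - 1/3)/(a + 5)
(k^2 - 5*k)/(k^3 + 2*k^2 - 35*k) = 1/(k + 7)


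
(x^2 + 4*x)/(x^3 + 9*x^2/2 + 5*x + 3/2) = 2*x*(x + 4)/(2*x^3 + 9*x^2 + 10*x + 3)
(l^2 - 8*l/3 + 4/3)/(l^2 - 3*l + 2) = (l - 2/3)/(l - 1)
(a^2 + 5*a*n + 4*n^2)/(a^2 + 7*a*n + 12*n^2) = (a + n)/(a + 3*n)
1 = 1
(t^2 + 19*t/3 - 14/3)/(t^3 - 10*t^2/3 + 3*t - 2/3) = (3*t^2 + 19*t - 14)/(3*t^3 - 10*t^2 + 9*t - 2)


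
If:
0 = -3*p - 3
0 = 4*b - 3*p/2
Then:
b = -3/8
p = -1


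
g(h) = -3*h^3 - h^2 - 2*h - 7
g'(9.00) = -749.00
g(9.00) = -2293.00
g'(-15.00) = -1997.00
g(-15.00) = 9923.00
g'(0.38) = -4.06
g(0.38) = -8.07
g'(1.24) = -18.32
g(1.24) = -16.74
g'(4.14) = -164.54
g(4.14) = -245.29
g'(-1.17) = -11.98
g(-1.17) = -1.22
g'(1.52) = -25.83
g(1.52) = -22.89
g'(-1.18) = -12.17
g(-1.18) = -1.10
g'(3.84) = -142.39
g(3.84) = -199.29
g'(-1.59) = -21.57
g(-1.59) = 5.71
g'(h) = -9*h^2 - 2*h - 2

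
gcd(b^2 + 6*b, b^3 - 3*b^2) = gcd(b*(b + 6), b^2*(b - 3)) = b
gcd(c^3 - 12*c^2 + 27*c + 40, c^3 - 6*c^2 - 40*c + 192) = c - 8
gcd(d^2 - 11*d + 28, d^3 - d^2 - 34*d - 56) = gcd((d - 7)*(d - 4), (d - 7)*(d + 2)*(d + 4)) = d - 7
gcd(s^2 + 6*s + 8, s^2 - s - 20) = s + 4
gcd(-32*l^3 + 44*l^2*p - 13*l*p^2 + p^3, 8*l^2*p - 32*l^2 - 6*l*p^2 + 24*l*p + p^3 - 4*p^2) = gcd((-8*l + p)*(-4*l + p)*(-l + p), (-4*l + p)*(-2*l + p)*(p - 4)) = -4*l + p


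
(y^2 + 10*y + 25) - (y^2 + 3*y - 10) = 7*y + 35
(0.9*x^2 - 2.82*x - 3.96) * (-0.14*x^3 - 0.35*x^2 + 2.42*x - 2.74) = -0.126*x^5 + 0.0798*x^4 + 3.7194*x^3 - 7.9044*x^2 - 1.8564*x + 10.8504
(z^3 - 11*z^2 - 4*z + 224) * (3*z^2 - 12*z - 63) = 3*z^5 - 45*z^4 + 57*z^3 + 1413*z^2 - 2436*z - 14112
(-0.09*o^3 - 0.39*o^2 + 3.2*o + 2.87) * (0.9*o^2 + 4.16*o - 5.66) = -0.081*o^5 - 0.7254*o^4 + 1.767*o^3 + 18.1024*o^2 - 6.1728*o - 16.2442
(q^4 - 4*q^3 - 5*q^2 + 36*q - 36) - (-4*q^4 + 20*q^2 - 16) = 5*q^4 - 4*q^3 - 25*q^2 + 36*q - 20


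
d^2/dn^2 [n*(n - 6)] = 2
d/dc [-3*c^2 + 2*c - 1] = 2 - 6*c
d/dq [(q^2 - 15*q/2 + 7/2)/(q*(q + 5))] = (25*q^2 - 14*q - 35)/(2*q^2*(q^2 + 10*q + 25))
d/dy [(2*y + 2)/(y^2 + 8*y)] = 2*(y*(y + 8) - 2*(y + 1)*(y + 4))/(y^2*(y + 8)^2)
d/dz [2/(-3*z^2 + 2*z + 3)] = 4*(3*z - 1)/(-3*z^2 + 2*z + 3)^2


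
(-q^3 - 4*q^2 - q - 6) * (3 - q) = q^4 + q^3 - 11*q^2 + 3*q - 18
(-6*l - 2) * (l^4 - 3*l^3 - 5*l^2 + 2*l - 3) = -6*l^5 + 16*l^4 + 36*l^3 - 2*l^2 + 14*l + 6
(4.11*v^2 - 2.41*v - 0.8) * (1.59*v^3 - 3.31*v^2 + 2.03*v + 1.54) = 6.5349*v^5 - 17.436*v^4 + 15.0484*v^3 + 4.0851*v^2 - 5.3354*v - 1.232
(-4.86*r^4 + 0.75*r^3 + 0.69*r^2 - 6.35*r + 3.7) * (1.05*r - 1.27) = -5.103*r^5 + 6.9597*r^4 - 0.228*r^3 - 7.5438*r^2 + 11.9495*r - 4.699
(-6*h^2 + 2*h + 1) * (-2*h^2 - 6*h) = 12*h^4 + 32*h^3 - 14*h^2 - 6*h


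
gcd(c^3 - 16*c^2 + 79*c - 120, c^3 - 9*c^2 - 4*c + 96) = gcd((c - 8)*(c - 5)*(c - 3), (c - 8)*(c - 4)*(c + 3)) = c - 8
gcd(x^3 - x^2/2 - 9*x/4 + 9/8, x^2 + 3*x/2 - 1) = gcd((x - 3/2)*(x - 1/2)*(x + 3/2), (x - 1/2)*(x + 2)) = x - 1/2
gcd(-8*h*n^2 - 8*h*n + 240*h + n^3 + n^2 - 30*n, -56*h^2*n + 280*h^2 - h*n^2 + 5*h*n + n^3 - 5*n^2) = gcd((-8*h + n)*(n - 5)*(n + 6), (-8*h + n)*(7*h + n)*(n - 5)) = 8*h*n - 40*h - n^2 + 5*n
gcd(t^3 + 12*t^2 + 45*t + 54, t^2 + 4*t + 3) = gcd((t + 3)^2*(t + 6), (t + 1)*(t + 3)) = t + 3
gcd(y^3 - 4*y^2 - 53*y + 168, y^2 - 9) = y - 3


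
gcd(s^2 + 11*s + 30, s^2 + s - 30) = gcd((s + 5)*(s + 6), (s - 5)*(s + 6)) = s + 6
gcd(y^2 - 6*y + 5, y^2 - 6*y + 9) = 1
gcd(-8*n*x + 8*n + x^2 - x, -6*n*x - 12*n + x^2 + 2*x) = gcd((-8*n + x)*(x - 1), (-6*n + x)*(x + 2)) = 1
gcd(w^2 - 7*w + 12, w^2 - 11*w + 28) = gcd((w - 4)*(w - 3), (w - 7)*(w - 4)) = w - 4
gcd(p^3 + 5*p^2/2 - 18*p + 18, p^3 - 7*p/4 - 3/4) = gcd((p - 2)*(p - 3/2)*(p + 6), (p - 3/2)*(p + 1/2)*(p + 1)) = p - 3/2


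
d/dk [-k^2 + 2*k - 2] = 2 - 2*k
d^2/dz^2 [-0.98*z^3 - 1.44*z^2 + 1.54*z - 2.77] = -5.88*z - 2.88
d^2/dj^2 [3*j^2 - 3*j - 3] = 6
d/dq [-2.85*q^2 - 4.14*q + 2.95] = -5.7*q - 4.14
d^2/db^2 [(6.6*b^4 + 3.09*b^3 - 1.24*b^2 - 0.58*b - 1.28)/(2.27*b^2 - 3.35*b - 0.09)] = (68.01828*b^6 - 301.1382*b^5 + 436.32072*b^4 + 77.6195*b^3 - 34.862934*b^2 + 57.84177*b - 28.922956)/(11.697083*b^6 - 51.786645*b^5 + 75.033942*b^4 - 33.488945*b^3 - 2.974914*b^2 - 0.081405*b - 0.000729)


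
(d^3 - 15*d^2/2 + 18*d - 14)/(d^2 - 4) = (d^2 - 11*d/2 + 7)/(d + 2)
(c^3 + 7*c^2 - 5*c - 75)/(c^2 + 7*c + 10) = (c^2 + 2*c - 15)/(c + 2)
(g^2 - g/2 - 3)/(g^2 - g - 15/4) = 2*(g - 2)/(2*g - 5)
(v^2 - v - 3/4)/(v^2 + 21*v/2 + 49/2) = (4*v^2 - 4*v - 3)/(2*(2*v^2 + 21*v + 49))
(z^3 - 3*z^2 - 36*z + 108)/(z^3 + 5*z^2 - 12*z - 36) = (z - 6)/(z + 2)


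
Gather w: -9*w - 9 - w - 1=-10*w - 10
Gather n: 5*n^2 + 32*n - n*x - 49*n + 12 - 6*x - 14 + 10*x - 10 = 5*n^2 + n*(-x - 17) + 4*x - 12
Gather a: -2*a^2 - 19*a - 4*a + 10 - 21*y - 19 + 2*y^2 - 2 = -2*a^2 - 23*a + 2*y^2 - 21*y - 11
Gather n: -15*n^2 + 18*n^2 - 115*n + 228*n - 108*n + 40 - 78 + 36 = 3*n^2 + 5*n - 2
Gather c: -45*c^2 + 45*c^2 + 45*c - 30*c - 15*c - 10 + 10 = 0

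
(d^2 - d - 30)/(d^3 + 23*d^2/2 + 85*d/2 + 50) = 2*(d - 6)/(2*d^2 + 13*d + 20)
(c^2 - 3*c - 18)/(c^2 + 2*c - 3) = (c - 6)/(c - 1)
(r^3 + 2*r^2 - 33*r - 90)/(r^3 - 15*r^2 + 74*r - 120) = (r^2 + 8*r + 15)/(r^2 - 9*r + 20)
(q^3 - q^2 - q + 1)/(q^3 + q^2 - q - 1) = (q - 1)/(q + 1)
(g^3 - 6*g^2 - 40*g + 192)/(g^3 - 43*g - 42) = (g^2 - 12*g + 32)/(g^2 - 6*g - 7)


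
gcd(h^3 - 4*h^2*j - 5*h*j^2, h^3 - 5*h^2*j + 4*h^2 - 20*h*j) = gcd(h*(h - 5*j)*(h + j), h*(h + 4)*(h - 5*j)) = h^2 - 5*h*j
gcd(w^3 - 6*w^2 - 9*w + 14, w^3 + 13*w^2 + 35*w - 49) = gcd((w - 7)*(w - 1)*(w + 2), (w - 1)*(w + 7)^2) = w - 1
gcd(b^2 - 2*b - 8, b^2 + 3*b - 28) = b - 4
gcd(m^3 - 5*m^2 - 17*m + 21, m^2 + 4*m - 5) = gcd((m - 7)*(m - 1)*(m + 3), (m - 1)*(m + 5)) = m - 1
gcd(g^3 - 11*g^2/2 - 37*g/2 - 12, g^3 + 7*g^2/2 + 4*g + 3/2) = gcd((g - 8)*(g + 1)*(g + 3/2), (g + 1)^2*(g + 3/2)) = g^2 + 5*g/2 + 3/2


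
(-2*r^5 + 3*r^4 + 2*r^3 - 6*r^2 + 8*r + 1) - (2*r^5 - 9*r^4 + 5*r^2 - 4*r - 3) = -4*r^5 + 12*r^4 + 2*r^3 - 11*r^2 + 12*r + 4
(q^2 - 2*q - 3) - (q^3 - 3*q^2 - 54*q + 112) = -q^3 + 4*q^2 + 52*q - 115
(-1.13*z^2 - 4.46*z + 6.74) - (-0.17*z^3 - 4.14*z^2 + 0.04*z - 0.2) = 0.17*z^3 + 3.01*z^2 - 4.5*z + 6.94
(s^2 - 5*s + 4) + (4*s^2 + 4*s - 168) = 5*s^2 - s - 164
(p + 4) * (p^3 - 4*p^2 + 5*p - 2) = p^4 - 11*p^2 + 18*p - 8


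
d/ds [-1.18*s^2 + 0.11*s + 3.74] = 0.11 - 2.36*s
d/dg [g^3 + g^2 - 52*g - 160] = 3*g^2 + 2*g - 52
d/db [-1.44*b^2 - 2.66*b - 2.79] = -2.88*b - 2.66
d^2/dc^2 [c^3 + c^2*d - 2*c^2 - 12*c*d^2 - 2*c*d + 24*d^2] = 6*c + 2*d - 4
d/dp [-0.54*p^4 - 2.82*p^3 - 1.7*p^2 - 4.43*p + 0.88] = -2.16*p^3 - 8.46*p^2 - 3.4*p - 4.43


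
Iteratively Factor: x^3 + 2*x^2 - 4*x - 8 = (x - 2)*(x^2 + 4*x + 4) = (x - 2)*(x + 2)*(x + 2)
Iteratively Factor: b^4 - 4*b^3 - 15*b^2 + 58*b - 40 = (b - 2)*(b^3 - 2*b^2 - 19*b + 20) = (b - 5)*(b - 2)*(b^2 + 3*b - 4) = (b - 5)*(b - 2)*(b + 4)*(b - 1)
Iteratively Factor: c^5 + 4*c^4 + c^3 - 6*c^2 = (c)*(c^4 + 4*c^3 + c^2 - 6*c) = c*(c + 2)*(c^3 + 2*c^2 - 3*c) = c*(c - 1)*(c + 2)*(c^2 + 3*c) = c*(c - 1)*(c + 2)*(c + 3)*(c)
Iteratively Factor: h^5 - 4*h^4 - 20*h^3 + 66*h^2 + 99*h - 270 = (h + 3)*(h^4 - 7*h^3 + h^2 + 63*h - 90) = (h - 5)*(h + 3)*(h^3 - 2*h^2 - 9*h + 18) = (h - 5)*(h - 3)*(h + 3)*(h^2 + h - 6) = (h - 5)*(h - 3)*(h + 3)^2*(h - 2)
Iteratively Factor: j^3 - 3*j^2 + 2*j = (j)*(j^2 - 3*j + 2) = j*(j - 1)*(j - 2)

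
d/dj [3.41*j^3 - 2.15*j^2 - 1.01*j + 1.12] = 10.23*j^2 - 4.3*j - 1.01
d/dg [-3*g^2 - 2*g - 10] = -6*g - 2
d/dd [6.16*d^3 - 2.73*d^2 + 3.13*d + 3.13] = 18.48*d^2 - 5.46*d + 3.13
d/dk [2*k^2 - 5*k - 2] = 4*k - 5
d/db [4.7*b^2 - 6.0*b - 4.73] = 9.4*b - 6.0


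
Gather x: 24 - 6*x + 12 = 36 - 6*x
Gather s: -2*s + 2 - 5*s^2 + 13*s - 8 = -5*s^2 + 11*s - 6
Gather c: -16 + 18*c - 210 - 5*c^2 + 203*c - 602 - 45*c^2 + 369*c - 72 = -50*c^2 + 590*c - 900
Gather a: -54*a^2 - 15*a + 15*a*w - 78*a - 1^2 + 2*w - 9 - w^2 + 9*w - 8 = -54*a^2 + a*(15*w - 93) - w^2 + 11*w - 18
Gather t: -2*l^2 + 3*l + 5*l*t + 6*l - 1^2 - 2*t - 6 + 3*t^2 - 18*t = -2*l^2 + 9*l + 3*t^2 + t*(5*l - 20) - 7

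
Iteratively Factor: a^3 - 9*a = (a)*(a^2 - 9) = a*(a - 3)*(a + 3)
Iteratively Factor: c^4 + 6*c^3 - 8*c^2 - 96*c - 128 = (c + 4)*(c^3 + 2*c^2 - 16*c - 32) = (c + 4)^2*(c^2 - 2*c - 8) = (c - 4)*(c + 4)^2*(c + 2)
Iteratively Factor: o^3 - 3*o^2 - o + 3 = (o + 1)*(o^2 - 4*o + 3) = (o - 3)*(o + 1)*(o - 1)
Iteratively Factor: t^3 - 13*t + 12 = (t - 1)*(t^2 + t - 12) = (t - 1)*(t + 4)*(t - 3)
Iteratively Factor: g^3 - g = (g + 1)*(g^2 - g) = (g - 1)*(g + 1)*(g)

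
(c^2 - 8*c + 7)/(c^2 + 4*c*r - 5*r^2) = (c^2 - 8*c + 7)/(c^2 + 4*c*r - 5*r^2)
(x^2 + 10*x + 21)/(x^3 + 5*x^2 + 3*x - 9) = (x + 7)/(x^2 + 2*x - 3)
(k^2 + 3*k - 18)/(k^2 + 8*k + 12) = (k - 3)/(k + 2)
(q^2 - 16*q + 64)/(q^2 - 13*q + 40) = (q - 8)/(q - 5)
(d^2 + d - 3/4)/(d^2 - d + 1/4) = (2*d + 3)/(2*d - 1)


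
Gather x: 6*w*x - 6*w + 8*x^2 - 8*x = -6*w + 8*x^2 + x*(6*w - 8)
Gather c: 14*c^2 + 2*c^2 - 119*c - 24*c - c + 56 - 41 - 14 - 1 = 16*c^2 - 144*c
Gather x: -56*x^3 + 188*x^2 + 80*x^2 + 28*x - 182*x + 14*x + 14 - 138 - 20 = -56*x^3 + 268*x^2 - 140*x - 144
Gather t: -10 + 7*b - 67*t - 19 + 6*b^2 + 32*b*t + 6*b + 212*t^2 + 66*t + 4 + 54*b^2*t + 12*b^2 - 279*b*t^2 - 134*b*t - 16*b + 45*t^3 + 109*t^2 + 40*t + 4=18*b^2 - 3*b + 45*t^3 + t^2*(321 - 279*b) + t*(54*b^2 - 102*b + 39) - 21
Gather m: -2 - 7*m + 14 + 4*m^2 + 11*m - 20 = 4*m^2 + 4*m - 8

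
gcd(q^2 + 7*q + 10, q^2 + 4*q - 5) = q + 5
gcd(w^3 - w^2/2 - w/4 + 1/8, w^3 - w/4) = w^2 - 1/4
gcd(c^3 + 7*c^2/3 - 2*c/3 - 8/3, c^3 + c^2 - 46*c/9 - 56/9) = c^2 + 10*c/3 + 8/3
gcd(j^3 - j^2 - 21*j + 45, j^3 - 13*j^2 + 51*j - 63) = j^2 - 6*j + 9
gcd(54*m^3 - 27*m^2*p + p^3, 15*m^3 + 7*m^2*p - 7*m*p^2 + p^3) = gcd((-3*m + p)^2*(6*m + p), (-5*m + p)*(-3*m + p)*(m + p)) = -3*m + p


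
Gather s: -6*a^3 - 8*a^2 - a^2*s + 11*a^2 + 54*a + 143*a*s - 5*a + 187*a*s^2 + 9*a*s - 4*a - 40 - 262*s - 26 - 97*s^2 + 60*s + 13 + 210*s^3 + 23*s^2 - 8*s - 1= -6*a^3 + 3*a^2 + 45*a + 210*s^3 + s^2*(187*a - 74) + s*(-a^2 + 152*a - 210) - 54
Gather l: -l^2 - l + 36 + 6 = -l^2 - l + 42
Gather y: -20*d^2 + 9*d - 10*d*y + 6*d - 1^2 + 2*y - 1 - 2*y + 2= -20*d^2 - 10*d*y + 15*d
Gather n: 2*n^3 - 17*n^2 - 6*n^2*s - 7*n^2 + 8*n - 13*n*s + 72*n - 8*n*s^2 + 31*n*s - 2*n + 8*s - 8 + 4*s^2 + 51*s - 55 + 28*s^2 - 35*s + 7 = 2*n^3 + n^2*(-6*s - 24) + n*(-8*s^2 + 18*s + 78) + 32*s^2 + 24*s - 56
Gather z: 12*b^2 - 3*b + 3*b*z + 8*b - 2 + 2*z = 12*b^2 + 5*b + z*(3*b + 2) - 2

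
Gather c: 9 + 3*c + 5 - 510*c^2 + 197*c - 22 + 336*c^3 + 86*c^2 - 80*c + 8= 336*c^3 - 424*c^2 + 120*c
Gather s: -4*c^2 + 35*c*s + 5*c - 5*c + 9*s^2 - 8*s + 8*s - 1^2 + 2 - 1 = -4*c^2 + 35*c*s + 9*s^2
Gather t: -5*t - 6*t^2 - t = -6*t^2 - 6*t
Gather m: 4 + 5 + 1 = 10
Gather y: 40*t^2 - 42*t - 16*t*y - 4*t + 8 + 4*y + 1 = 40*t^2 - 46*t + y*(4 - 16*t) + 9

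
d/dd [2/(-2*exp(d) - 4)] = exp(d)/(exp(d) + 2)^2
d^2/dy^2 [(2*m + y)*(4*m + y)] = 2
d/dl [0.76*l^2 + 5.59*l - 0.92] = 1.52*l + 5.59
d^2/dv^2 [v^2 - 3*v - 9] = 2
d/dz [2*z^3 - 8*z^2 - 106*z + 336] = 6*z^2 - 16*z - 106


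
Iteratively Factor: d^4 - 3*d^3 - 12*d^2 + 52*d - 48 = (d - 3)*(d^3 - 12*d + 16) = (d - 3)*(d - 2)*(d^2 + 2*d - 8) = (d - 3)*(d - 2)*(d + 4)*(d - 2)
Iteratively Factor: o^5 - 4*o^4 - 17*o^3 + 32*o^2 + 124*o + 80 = (o - 5)*(o^4 + o^3 - 12*o^2 - 28*o - 16) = (o - 5)*(o + 2)*(o^3 - o^2 - 10*o - 8) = (o - 5)*(o + 2)^2*(o^2 - 3*o - 4) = (o - 5)*(o + 1)*(o + 2)^2*(o - 4)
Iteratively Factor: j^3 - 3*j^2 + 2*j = (j - 1)*(j^2 - 2*j) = j*(j - 1)*(j - 2)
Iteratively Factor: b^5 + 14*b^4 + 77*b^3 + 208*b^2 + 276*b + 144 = (b + 4)*(b^4 + 10*b^3 + 37*b^2 + 60*b + 36) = (b + 2)*(b + 4)*(b^3 + 8*b^2 + 21*b + 18) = (b + 2)^2*(b + 4)*(b^2 + 6*b + 9) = (b + 2)^2*(b + 3)*(b + 4)*(b + 3)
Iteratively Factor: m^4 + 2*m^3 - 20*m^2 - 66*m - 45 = (m + 3)*(m^3 - m^2 - 17*m - 15) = (m - 5)*(m + 3)*(m^2 + 4*m + 3) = (m - 5)*(m + 3)^2*(m + 1)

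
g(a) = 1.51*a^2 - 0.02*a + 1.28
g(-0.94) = 2.63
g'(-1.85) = -5.61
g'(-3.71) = -11.22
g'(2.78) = 8.38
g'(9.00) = 27.16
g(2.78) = 12.89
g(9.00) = 123.41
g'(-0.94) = -2.86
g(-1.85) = 6.48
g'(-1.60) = -4.85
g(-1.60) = 5.18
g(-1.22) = 3.55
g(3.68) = 21.66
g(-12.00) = 218.96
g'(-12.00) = -36.26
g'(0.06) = 0.16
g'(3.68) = 11.09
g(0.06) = 1.28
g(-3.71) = 22.14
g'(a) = 3.02*a - 0.02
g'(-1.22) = -3.70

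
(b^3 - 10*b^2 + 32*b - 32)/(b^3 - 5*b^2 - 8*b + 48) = (b - 2)/(b + 3)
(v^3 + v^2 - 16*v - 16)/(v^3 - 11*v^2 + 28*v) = (v^2 + 5*v + 4)/(v*(v - 7))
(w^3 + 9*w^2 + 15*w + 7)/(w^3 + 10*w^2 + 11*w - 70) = (w^2 + 2*w + 1)/(w^2 + 3*w - 10)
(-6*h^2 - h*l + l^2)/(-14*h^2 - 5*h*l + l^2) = (3*h - l)/(7*h - l)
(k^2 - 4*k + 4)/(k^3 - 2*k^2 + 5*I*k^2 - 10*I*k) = (k - 2)/(k*(k + 5*I))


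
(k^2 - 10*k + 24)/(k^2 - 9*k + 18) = (k - 4)/(k - 3)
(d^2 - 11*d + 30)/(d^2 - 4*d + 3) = (d^2 - 11*d + 30)/(d^2 - 4*d + 3)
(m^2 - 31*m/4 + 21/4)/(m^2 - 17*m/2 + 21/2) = (4*m - 3)/(2*(2*m - 3))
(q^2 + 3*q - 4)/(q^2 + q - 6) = (q^2 + 3*q - 4)/(q^2 + q - 6)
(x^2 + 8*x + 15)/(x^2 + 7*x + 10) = (x + 3)/(x + 2)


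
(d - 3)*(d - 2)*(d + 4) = d^3 - d^2 - 14*d + 24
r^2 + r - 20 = (r - 4)*(r + 5)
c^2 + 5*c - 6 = (c - 1)*(c + 6)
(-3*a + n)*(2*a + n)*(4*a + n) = -24*a^3 - 10*a^2*n + 3*a*n^2 + n^3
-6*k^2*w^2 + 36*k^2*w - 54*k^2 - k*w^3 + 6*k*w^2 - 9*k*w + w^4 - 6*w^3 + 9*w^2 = (-3*k + w)*(2*k + w)*(w - 3)^2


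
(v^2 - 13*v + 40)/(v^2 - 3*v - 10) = (v - 8)/(v + 2)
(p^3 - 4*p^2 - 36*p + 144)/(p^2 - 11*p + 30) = (p^2 + 2*p - 24)/(p - 5)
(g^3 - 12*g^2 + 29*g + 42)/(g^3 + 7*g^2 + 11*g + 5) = (g^2 - 13*g + 42)/(g^2 + 6*g + 5)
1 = 1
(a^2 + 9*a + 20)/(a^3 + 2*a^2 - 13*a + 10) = (a + 4)/(a^2 - 3*a + 2)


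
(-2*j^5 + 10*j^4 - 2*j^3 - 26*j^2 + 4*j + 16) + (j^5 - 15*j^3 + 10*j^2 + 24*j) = -j^5 + 10*j^4 - 17*j^3 - 16*j^2 + 28*j + 16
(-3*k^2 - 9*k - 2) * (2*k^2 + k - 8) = -6*k^4 - 21*k^3 + 11*k^2 + 70*k + 16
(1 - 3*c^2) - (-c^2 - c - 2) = -2*c^2 + c + 3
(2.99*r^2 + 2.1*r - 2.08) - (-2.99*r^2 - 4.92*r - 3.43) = 5.98*r^2 + 7.02*r + 1.35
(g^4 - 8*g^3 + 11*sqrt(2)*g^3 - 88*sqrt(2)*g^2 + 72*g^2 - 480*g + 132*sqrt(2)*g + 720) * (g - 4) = g^5 - 12*g^4 + 11*sqrt(2)*g^4 - 132*sqrt(2)*g^3 + 104*g^3 - 768*g^2 + 484*sqrt(2)*g^2 - 528*sqrt(2)*g + 2640*g - 2880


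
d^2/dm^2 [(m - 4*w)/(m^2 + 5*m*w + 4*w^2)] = 2*((m - 4*w)*(2*m + 5*w)^2 - (3*m + w)*(m^2 + 5*m*w + 4*w^2))/(m^2 + 5*m*w + 4*w^2)^3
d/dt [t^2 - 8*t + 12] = 2*t - 8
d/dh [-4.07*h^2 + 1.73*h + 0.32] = 1.73 - 8.14*h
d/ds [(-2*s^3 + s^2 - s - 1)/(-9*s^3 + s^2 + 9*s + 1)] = (7*s^4 - 54*s^3 - 23*s^2 + 4*s + 8)/(81*s^6 - 18*s^5 - 161*s^4 + 83*s^2 + 18*s + 1)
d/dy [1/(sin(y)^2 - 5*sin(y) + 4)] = (5 - 2*sin(y))*cos(y)/(sin(y)^2 - 5*sin(y) + 4)^2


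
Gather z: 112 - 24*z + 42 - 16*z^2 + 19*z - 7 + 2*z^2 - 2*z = -14*z^2 - 7*z + 147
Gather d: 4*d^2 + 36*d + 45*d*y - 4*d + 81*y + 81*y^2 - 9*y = 4*d^2 + d*(45*y + 32) + 81*y^2 + 72*y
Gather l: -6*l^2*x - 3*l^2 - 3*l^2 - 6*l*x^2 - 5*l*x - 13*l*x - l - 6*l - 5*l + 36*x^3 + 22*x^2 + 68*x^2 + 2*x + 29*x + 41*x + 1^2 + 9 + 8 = l^2*(-6*x - 6) + l*(-6*x^2 - 18*x - 12) + 36*x^3 + 90*x^2 + 72*x + 18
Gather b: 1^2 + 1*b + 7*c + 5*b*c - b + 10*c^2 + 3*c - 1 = 5*b*c + 10*c^2 + 10*c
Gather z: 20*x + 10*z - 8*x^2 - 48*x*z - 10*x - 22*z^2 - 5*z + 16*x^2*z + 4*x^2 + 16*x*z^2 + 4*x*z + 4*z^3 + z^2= -4*x^2 + 10*x + 4*z^3 + z^2*(16*x - 21) + z*(16*x^2 - 44*x + 5)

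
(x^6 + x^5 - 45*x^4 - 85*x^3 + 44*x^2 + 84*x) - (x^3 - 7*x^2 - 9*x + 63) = x^6 + x^5 - 45*x^4 - 86*x^3 + 51*x^2 + 93*x - 63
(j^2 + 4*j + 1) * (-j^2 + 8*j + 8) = -j^4 + 4*j^3 + 39*j^2 + 40*j + 8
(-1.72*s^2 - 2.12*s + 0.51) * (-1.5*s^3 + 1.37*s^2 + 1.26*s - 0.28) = 2.58*s^5 + 0.8236*s^4 - 5.8366*s^3 - 1.4909*s^2 + 1.2362*s - 0.1428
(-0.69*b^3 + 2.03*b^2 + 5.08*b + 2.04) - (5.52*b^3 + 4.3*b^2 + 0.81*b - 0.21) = -6.21*b^3 - 2.27*b^2 + 4.27*b + 2.25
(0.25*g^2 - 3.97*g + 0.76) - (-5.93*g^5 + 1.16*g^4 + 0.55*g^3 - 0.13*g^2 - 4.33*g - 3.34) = 5.93*g^5 - 1.16*g^4 - 0.55*g^3 + 0.38*g^2 + 0.36*g + 4.1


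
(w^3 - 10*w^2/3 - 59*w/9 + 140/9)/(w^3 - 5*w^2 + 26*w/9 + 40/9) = (3*w + 7)/(3*w + 2)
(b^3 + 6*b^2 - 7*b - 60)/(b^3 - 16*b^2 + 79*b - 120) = (b^2 + 9*b + 20)/(b^2 - 13*b + 40)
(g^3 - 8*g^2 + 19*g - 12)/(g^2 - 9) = (g^2 - 5*g + 4)/(g + 3)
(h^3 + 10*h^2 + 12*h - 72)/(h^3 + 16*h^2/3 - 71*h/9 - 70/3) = 9*(h^2 + 4*h - 12)/(9*h^2 - 6*h - 35)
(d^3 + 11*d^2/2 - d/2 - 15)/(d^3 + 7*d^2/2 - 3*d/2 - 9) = (d + 5)/(d + 3)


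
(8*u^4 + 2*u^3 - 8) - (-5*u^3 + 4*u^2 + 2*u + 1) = 8*u^4 + 7*u^3 - 4*u^2 - 2*u - 9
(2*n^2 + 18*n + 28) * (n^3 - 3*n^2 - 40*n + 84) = 2*n^5 + 12*n^4 - 106*n^3 - 636*n^2 + 392*n + 2352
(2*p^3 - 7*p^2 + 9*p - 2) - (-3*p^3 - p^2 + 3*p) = 5*p^3 - 6*p^2 + 6*p - 2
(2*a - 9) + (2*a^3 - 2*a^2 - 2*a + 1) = 2*a^3 - 2*a^2 - 8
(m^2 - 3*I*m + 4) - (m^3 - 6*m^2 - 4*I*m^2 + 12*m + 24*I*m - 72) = -m^3 + 7*m^2 + 4*I*m^2 - 12*m - 27*I*m + 76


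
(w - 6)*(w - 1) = w^2 - 7*w + 6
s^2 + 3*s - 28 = (s - 4)*(s + 7)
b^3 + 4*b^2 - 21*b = b*(b - 3)*(b + 7)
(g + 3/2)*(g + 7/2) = g^2 + 5*g + 21/4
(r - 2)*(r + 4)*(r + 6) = r^3 + 8*r^2 + 4*r - 48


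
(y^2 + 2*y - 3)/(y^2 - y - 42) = (-y^2 - 2*y + 3)/(-y^2 + y + 42)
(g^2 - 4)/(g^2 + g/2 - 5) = 2*(g + 2)/(2*g + 5)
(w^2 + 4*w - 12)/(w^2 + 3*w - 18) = (w - 2)/(w - 3)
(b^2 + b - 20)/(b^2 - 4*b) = (b + 5)/b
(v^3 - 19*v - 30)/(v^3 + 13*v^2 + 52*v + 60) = (v^2 - 2*v - 15)/(v^2 + 11*v + 30)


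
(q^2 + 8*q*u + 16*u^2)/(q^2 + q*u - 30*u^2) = (q^2 + 8*q*u + 16*u^2)/(q^2 + q*u - 30*u^2)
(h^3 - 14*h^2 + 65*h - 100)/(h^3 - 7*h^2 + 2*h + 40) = (h - 5)/(h + 2)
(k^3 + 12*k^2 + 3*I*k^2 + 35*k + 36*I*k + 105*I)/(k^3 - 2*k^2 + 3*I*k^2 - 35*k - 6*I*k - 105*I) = (k + 7)/(k - 7)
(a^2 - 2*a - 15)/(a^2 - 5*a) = (a + 3)/a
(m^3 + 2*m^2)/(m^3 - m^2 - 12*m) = m*(m + 2)/(m^2 - m - 12)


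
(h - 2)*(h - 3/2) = h^2 - 7*h/2 + 3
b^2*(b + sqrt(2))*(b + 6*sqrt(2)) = b^4 + 7*sqrt(2)*b^3 + 12*b^2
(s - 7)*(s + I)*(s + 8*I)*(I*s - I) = I*s^4 - 9*s^3 - 8*I*s^3 + 72*s^2 - I*s^2 - 63*s + 64*I*s - 56*I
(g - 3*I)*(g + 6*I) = g^2 + 3*I*g + 18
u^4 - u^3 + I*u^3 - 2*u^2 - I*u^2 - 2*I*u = u*(u - 2)*(u + 1)*(u + I)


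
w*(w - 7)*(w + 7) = w^3 - 49*w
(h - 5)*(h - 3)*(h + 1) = h^3 - 7*h^2 + 7*h + 15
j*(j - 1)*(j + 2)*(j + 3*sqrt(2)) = j^4 + j^3 + 3*sqrt(2)*j^3 - 2*j^2 + 3*sqrt(2)*j^2 - 6*sqrt(2)*j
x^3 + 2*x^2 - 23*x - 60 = (x - 5)*(x + 3)*(x + 4)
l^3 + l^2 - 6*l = l*(l - 2)*(l + 3)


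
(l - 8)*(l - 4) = l^2 - 12*l + 32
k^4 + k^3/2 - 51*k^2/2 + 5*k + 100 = (k - 4)*(k - 5/2)*(k + 2)*(k + 5)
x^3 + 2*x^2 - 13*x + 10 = (x - 2)*(x - 1)*(x + 5)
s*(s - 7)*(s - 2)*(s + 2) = s^4 - 7*s^3 - 4*s^2 + 28*s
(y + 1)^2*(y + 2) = y^3 + 4*y^2 + 5*y + 2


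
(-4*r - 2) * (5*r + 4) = -20*r^2 - 26*r - 8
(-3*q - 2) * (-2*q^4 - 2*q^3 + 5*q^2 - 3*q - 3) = 6*q^5 + 10*q^4 - 11*q^3 - q^2 + 15*q + 6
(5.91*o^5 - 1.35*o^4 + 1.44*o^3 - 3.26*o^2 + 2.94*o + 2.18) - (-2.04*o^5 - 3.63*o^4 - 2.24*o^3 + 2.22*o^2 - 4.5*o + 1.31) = 7.95*o^5 + 2.28*o^4 + 3.68*o^3 - 5.48*o^2 + 7.44*o + 0.87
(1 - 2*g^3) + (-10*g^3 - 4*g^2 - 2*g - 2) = -12*g^3 - 4*g^2 - 2*g - 1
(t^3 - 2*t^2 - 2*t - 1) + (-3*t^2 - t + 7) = t^3 - 5*t^2 - 3*t + 6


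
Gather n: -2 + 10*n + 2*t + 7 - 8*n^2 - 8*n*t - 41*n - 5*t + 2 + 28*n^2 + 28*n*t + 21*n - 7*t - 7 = 20*n^2 + n*(20*t - 10) - 10*t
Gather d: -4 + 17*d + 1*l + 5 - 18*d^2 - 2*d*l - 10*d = -18*d^2 + d*(7 - 2*l) + l + 1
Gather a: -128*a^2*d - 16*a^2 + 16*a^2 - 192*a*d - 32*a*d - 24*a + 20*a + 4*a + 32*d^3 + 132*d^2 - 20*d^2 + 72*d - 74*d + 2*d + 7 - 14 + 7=-128*a^2*d - 224*a*d + 32*d^3 + 112*d^2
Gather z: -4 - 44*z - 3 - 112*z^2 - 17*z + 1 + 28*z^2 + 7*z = -84*z^2 - 54*z - 6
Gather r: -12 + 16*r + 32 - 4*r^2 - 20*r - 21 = -4*r^2 - 4*r - 1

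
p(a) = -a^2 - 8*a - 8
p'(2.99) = -13.98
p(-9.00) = -17.00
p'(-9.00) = 10.00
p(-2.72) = 6.36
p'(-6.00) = 4.00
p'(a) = -2*a - 8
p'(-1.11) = -5.78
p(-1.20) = 0.16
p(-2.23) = 4.87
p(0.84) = -15.43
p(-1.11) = -0.35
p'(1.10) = -10.20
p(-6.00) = 4.00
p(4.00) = -56.00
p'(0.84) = -9.68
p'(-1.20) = -5.60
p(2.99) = -40.86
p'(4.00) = -16.00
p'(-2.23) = -3.54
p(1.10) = -18.01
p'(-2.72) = -2.56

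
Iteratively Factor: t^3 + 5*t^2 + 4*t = (t)*(t^2 + 5*t + 4) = t*(t + 1)*(t + 4)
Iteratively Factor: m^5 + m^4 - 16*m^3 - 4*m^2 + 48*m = (m + 4)*(m^4 - 3*m^3 - 4*m^2 + 12*m) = (m - 3)*(m + 4)*(m^3 - 4*m) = (m - 3)*(m + 2)*(m + 4)*(m^2 - 2*m) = (m - 3)*(m - 2)*(m + 2)*(m + 4)*(m)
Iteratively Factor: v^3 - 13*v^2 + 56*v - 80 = (v - 4)*(v^2 - 9*v + 20) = (v - 4)^2*(v - 5)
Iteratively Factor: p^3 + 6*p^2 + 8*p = (p)*(p^2 + 6*p + 8) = p*(p + 4)*(p + 2)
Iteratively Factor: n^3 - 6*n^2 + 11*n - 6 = (n - 2)*(n^2 - 4*n + 3) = (n - 2)*(n - 1)*(n - 3)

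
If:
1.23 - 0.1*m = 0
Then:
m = 12.30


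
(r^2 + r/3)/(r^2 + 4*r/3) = (3*r + 1)/(3*r + 4)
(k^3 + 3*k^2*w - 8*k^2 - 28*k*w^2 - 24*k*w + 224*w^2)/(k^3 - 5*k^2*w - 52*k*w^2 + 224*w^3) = (8 - k)/(-k + 8*w)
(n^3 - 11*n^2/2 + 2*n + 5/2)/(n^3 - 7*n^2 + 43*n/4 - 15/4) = 2*(2*n^2 - n - 1)/(4*n^2 - 8*n + 3)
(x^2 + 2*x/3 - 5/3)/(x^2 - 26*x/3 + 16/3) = (3*x^2 + 2*x - 5)/(3*x^2 - 26*x + 16)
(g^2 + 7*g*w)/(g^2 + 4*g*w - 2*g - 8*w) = g*(g + 7*w)/(g^2 + 4*g*w - 2*g - 8*w)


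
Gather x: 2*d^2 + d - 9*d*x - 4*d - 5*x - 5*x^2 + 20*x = 2*d^2 - 3*d - 5*x^2 + x*(15 - 9*d)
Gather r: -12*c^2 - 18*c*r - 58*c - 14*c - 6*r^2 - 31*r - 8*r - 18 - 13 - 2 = -12*c^2 - 72*c - 6*r^2 + r*(-18*c - 39) - 33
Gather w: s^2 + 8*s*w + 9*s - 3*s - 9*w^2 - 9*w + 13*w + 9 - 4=s^2 + 6*s - 9*w^2 + w*(8*s + 4) + 5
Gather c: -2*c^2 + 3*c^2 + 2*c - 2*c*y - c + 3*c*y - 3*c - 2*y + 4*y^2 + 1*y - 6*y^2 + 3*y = c^2 + c*(y - 2) - 2*y^2 + 2*y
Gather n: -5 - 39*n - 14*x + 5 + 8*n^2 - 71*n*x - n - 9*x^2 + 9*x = 8*n^2 + n*(-71*x - 40) - 9*x^2 - 5*x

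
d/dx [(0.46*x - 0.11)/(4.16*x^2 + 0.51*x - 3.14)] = (-1.9136*x^2 + 0.9152*x - 1.3883)/(17.3056*x^4 + 4.2432*x^3 - 25.8647*x^2 - 3.2028*x + 9.8596)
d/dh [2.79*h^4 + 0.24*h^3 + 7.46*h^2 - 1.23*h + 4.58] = 11.16*h^3 + 0.72*h^2 + 14.92*h - 1.23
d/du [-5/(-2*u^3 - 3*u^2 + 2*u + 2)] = 10*(-3*u^2 - 3*u + 1)/(2*u^3 + 3*u^2 - 2*u - 2)^2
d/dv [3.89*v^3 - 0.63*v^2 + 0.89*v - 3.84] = 11.67*v^2 - 1.26*v + 0.89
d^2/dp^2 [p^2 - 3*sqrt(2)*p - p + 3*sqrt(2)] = 2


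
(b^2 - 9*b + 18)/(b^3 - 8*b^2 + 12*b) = (b - 3)/(b*(b - 2))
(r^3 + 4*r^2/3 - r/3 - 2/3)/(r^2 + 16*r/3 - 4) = (r^2 + 2*r + 1)/(r + 6)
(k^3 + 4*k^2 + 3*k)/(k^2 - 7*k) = (k^2 + 4*k + 3)/(k - 7)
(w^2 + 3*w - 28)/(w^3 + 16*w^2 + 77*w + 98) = (w - 4)/(w^2 + 9*w + 14)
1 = 1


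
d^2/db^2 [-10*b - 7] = 0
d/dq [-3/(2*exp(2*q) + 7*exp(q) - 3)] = (12*exp(q) + 21)*exp(q)/(2*exp(2*q) + 7*exp(q) - 3)^2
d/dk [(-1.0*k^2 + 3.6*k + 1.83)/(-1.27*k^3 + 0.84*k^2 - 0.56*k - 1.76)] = (-1.27*k^4 + 9.144*k^3 + 4.5083*k^2 + 0.4456*k - 5.3112)/(1.6129*k^6 - 2.1336*k^5 + 2.128*k^4 + 3.5296*k^3 - 2.6432*k^2 + 1.9712*k + 3.0976)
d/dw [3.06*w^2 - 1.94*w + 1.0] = 6.12*w - 1.94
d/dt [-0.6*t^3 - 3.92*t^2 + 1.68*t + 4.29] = -1.8*t^2 - 7.84*t + 1.68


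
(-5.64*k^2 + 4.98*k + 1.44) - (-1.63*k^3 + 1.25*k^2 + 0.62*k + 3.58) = 1.63*k^3 - 6.89*k^2 + 4.36*k - 2.14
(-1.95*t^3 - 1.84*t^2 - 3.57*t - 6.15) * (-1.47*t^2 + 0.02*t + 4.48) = 2.8665*t^5 + 2.6658*t^4 - 3.5249*t^3 + 0.725899999999998*t^2 - 16.1166*t - 27.552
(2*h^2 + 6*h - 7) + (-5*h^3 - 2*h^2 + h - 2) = -5*h^3 + 7*h - 9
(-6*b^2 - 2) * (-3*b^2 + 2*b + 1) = 18*b^4 - 12*b^3 - 4*b - 2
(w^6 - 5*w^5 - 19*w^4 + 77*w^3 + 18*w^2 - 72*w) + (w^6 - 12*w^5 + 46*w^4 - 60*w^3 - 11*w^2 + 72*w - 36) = 2*w^6 - 17*w^5 + 27*w^4 + 17*w^3 + 7*w^2 - 36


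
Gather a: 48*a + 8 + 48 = 48*a + 56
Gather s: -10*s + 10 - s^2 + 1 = -s^2 - 10*s + 11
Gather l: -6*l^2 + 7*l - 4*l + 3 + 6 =-6*l^2 + 3*l + 9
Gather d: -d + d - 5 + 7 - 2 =0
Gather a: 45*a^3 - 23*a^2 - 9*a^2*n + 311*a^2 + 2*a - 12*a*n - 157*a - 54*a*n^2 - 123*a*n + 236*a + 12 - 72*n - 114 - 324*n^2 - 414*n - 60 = 45*a^3 + a^2*(288 - 9*n) + a*(-54*n^2 - 135*n + 81) - 324*n^2 - 486*n - 162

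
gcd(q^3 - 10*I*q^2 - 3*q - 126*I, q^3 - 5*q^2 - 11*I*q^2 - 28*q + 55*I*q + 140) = q - 7*I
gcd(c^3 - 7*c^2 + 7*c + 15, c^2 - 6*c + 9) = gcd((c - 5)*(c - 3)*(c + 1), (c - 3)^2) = c - 3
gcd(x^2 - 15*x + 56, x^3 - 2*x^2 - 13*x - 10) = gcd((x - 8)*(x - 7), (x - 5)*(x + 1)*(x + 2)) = 1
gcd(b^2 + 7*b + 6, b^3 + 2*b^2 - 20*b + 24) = b + 6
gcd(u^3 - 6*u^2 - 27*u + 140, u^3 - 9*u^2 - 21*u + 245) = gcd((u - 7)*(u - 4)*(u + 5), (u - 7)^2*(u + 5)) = u^2 - 2*u - 35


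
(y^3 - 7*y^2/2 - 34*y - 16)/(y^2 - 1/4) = 2*(y^2 - 4*y - 32)/(2*y - 1)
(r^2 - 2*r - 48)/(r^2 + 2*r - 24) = (r - 8)/(r - 4)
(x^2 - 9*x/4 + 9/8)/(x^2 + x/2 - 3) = (x - 3/4)/(x + 2)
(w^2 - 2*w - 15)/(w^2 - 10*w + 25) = (w + 3)/(w - 5)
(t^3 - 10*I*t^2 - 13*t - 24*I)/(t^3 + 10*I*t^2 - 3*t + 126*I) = (t^2 - 7*I*t + 8)/(t^2 + 13*I*t - 42)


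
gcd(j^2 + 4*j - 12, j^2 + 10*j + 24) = j + 6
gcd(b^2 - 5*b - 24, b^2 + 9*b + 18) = b + 3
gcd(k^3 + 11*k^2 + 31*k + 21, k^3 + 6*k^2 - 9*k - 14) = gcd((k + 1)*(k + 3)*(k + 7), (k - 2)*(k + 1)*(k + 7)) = k^2 + 8*k + 7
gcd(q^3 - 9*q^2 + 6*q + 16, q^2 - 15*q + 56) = q - 8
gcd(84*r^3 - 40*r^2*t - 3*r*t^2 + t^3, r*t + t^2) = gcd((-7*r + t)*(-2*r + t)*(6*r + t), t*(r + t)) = 1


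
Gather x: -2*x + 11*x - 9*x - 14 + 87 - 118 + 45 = 0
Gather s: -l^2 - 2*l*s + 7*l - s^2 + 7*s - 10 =-l^2 + 7*l - s^2 + s*(7 - 2*l) - 10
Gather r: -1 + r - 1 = r - 2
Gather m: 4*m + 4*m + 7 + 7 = 8*m + 14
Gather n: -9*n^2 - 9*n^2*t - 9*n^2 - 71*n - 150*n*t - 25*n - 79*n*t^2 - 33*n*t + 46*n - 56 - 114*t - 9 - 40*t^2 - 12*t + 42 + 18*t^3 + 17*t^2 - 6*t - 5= n^2*(-9*t - 18) + n*(-79*t^2 - 183*t - 50) + 18*t^3 - 23*t^2 - 132*t - 28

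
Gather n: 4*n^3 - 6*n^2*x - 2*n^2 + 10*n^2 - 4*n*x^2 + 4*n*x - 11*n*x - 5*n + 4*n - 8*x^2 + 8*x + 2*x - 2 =4*n^3 + n^2*(8 - 6*x) + n*(-4*x^2 - 7*x - 1) - 8*x^2 + 10*x - 2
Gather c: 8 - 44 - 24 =-60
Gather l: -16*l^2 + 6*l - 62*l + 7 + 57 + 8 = -16*l^2 - 56*l + 72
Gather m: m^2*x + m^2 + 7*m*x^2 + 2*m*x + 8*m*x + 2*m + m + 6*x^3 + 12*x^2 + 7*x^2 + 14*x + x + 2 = m^2*(x + 1) + m*(7*x^2 + 10*x + 3) + 6*x^3 + 19*x^2 + 15*x + 2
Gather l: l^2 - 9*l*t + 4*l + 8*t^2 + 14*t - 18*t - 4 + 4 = l^2 + l*(4 - 9*t) + 8*t^2 - 4*t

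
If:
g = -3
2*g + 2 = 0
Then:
No Solution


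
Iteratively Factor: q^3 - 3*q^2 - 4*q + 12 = (q - 3)*(q^2 - 4) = (q - 3)*(q + 2)*(q - 2)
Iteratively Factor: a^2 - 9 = (a - 3)*(a + 3)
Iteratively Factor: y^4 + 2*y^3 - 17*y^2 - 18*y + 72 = (y - 2)*(y^3 + 4*y^2 - 9*y - 36) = (y - 2)*(y + 3)*(y^2 + y - 12) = (y - 2)*(y + 3)*(y + 4)*(y - 3)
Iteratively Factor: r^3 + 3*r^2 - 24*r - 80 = (r + 4)*(r^2 - r - 20) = (r - 5)*(r + 4)*(r + 4)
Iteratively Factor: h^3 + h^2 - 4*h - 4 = (h + 2)*(h^2 - h - 2) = (h - 2)*(h + 2)*(h + 1)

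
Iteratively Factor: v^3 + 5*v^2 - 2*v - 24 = (v + 4)*(v^2 + v - 6) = (v - 2)*(v + 4)*(v + 3)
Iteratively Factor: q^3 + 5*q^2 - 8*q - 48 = (q + 4)*(q^2 + q - 12) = (q - 3)*(q + 4)*(q + 4)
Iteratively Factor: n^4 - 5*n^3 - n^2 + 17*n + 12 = (n - 3)*(n^3 - 2*n^2 - 7*n - 4) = (n - 4)*(n - 3)*(n^2 + 2*n + 1) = (n - 4)*(n - 3)*(n + 1)*(n + 1)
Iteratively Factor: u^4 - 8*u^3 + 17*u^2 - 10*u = (u - 2)*(u^3 - 6*u^2 + 5*u) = (u - 5)*(u - 2)*(u^2 - u) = u*(u - 5)*(u - 2)*(u - 1)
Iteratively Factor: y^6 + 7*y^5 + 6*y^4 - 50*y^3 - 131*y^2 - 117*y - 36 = (y + 3)*(y^5 + 4*y^4 - 6*y^3 - 32*y^2 - 35*y - 12) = (y + 3)*(y + 4)*(y^4 - 6*y^2 - 8*y - 3) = (y - 3)*(y + 3)*(y + 4)*(y^3 + 3*y^2 + 3*y + 1) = (y - 3)*(y + 1)*(y + 3)*(y + 4)*(y^2 + 2*y + 1) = (y - 3)*(y + 1)^2*(y + 3)*(y + 4)*(y + 1)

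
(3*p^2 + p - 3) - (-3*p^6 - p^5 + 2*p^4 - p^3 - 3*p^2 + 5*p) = 3*p^6 + p^5 - 2*p^4 + p^3 + 6*p^2 - 4*p - 3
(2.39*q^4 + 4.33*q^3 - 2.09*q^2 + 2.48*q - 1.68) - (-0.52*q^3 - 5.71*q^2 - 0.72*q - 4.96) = 2.39*q^4 + 4.85*q^3 + 3.62*q^2 + 3.2*q + 3.28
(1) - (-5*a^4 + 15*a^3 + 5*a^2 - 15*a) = 5*a^4 - 15*a^3 - 5*a^2 + 15*a + 1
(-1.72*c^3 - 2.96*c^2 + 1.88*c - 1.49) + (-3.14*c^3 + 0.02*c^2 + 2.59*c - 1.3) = -4.86*c^3 - 2.94*c^2 + 4.47*c - 2.79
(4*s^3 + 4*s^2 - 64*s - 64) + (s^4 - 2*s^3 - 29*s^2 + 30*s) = s^4 + 2*s^3 - 25*s^2 - 34*s - 64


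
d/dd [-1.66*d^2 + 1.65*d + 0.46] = 1.65 - 3.32*d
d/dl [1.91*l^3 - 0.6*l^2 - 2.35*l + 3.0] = 5.73*l^2 - 1.2*l - 2.35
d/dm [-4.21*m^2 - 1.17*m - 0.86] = -8.42*m - 1.17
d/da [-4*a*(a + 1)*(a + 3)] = -12*a^2 - 32*a - 12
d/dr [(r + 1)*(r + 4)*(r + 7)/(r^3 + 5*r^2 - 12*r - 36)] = (-7*r^4 - 102*r^3 - 531*r^2 - 1144*r - 1068)/(r^6 + 10*r^5 + r^4 - 192*r^3 - 216*r^2 + 864*r + 1296)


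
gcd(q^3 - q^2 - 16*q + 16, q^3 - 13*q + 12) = q^2 + 3*q - 4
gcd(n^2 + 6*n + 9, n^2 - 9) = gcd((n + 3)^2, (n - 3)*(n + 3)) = n + 3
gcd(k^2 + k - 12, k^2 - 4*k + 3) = k - 3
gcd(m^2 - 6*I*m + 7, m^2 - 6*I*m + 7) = m^2 - 6*I*m + 7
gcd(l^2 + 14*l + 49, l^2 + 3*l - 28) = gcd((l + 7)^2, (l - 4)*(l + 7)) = l + 7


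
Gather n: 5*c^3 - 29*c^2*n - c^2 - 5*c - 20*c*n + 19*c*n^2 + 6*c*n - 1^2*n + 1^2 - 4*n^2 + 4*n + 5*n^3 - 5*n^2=5*c^3 - c^2 - 5*c + 5*n^3 + n^2*(19*c - 9) + n*(-29*c^2 - 14*c + 3) + 1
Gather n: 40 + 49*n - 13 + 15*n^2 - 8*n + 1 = 15*n^2 + 41*n + 28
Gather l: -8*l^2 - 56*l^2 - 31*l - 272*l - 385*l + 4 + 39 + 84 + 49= -64*l^2 - 688*l + 176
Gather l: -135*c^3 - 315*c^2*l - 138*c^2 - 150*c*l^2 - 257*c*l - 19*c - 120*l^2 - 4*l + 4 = -135*c^3 - 138*c^2 - 19*c + l^2*(-150*c - 120) + l*(-315*c^2 - 257*c - 4) + 4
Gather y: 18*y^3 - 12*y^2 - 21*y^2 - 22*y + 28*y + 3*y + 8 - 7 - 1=18*y^3 - 33*y^2 + 9*y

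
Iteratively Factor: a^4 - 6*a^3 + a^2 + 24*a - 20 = (a + 2)*(a^3 - 8*a^2 + 17*a - 10) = (a - 2)*(a + 2)*(a^2 - 6*a + 5) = (a - 5)*(a - 2)*(a + 2)*(a - 1)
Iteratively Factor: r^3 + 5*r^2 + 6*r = (r + 2)*(r^2 + 3*r) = (r + 2)*(r + 3)*(r)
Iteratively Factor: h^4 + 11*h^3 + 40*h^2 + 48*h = (h)*(h^3 + 11*h^2 + 40*h + 48) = h*(h + 3)*(h^2 + 8*h + 16) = h*(h + 3)*(h + 4)*(h + 4)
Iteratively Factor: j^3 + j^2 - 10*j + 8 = (j - 1)*(j^2 + 2*j - 8) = (j - 1)*(j + 4)*(j - 2)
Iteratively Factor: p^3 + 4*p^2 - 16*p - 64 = (p + 4)*(p^2 - 16) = (p - 4)*(p + 4)*(p + 4)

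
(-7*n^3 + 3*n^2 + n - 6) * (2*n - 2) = -14*n^4 + 20*n^3 - 4*n^2 - 14*n + 12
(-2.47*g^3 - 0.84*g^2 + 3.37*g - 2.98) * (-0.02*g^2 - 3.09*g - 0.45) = 0.0494*g^5 + 7.6491*g^4 + 3.6397*g^3 - 9.9757*g^2 + 7.6917*g + 1.341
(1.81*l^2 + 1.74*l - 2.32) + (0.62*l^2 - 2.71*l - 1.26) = 2.43*l^2 - 0.97*l - 3.58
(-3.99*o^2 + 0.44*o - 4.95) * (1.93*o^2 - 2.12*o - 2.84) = -7.7007*o^4 + 9.308*o^3 + 0.8453*o^2 + 9.2444*o + 14.058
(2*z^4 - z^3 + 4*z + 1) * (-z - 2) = -2*z^5 - 3*z^4 + 2*z^3 - 4*z^2 - 9*z - 2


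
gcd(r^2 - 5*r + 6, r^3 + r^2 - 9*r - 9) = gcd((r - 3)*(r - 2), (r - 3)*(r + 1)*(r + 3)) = r - 3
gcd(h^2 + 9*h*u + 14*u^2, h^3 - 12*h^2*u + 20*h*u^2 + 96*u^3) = h + 2*u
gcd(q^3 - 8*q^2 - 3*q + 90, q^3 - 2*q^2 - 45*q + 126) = q - 6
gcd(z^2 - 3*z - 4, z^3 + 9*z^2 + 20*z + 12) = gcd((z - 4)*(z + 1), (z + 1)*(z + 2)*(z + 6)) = z + 1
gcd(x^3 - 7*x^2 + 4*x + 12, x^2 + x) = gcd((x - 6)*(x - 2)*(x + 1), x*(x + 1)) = x + 1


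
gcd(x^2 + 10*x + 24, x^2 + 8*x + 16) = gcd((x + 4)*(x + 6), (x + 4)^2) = x + 4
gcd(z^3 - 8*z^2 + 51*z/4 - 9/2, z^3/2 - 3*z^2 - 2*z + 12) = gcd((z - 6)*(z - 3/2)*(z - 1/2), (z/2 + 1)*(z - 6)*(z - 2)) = z - 6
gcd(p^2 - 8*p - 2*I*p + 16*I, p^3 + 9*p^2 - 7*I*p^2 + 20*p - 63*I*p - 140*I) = 1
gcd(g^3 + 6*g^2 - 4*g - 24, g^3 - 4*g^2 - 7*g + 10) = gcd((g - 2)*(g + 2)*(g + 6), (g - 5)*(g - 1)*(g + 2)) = g + 2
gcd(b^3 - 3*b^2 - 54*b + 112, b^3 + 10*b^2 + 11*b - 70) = b^2 + 5*b - 14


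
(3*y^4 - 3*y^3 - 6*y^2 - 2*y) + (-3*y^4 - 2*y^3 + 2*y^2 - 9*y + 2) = -5*y^3 - 4*y^2 - 11*y + 2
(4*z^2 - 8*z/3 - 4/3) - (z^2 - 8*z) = 3*z^2 + 16*z/3 - 4/3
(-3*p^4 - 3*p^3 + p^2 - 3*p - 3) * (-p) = 3*p^5 + 3*p^4 - p^3 + 3*p^2 + 3*p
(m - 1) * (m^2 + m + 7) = m^3 + 6*m - 7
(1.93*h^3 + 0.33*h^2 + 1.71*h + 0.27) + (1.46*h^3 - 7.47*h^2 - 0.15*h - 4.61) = 3.39*h^3 - 7.14*h^2 + 1.56*h - 4.34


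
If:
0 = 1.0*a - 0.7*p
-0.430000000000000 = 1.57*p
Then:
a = -0.19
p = -0.27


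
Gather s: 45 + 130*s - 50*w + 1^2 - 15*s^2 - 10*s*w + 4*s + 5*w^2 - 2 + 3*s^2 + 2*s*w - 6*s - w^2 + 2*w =-12*s^2 + s*(128 - 8*w) + 4*w^2 - 48*w + 44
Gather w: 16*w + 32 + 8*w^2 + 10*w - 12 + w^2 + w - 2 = 9*w^2 + 27*w + 18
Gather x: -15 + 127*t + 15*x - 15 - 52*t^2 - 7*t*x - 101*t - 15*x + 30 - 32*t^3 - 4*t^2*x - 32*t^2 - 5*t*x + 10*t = -32*t^3 - 84*t^2 + 36*t + x*(-4*t^2 - 12*t)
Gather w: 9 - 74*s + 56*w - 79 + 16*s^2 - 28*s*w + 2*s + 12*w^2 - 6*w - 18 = 16*s^2 - 72*s + 12*w^2 + w*(50 - 28*s) - 88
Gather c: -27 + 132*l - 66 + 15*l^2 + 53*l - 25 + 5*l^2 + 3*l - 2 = 20*l^2 + 188*l - 120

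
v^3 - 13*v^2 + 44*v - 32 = (v - 8)*(v - 4)*(v - 1)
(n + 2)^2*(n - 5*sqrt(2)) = n^3 - 5*sqrt(2)*n^2 + 4*n^2 - 20*sqrt(2)*n + 4*n - 20*sqrt(2)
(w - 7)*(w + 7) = w^2 - 49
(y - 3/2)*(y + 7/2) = y^2 + 2*y - 21/4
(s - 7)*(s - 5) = s^2 - 12*s + 35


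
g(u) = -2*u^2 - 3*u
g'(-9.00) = 33.00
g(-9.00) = -135.00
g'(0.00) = -3.00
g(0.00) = 0.00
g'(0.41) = -4.64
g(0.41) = -1.57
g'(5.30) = -24.20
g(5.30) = -72.08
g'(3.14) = -15.56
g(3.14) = -29.14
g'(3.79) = -18.16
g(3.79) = -40.10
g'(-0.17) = -2.32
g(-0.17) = 0.45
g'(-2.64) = 7.56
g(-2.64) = -6.02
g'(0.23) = -3.92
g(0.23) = -0.80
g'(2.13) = -11.52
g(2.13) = -15.46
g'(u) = -4*u - 3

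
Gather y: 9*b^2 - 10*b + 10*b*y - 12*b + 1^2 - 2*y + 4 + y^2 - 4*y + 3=9*b^2 - 22*b + y^2 + y*(10*b - 6) + 8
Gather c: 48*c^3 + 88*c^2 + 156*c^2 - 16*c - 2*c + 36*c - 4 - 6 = 48*c^3 + 244*c^2 + 18*c - 10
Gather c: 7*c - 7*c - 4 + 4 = 0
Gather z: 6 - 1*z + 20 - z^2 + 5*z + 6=-z^2 + 4*z + 32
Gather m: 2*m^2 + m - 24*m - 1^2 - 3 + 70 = 2*m^2 - 23*m + 66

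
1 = 1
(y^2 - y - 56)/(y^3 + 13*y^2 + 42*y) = (y - 8)/(y*(y + 6))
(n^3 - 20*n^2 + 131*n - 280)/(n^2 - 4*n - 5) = (n^2 - 15*n + 56)/(n + 1)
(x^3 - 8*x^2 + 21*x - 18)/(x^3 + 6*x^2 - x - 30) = (x^2 - 6*x + 9)/(x^2 + 8*x + 15)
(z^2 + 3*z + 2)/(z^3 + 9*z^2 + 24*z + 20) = (z + 1)/(z^2 + 7*z + 10)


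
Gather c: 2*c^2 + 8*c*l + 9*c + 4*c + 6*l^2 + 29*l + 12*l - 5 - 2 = 2*c^2 + c*(8*l + 13) + 6*l^2 + 41*l - 7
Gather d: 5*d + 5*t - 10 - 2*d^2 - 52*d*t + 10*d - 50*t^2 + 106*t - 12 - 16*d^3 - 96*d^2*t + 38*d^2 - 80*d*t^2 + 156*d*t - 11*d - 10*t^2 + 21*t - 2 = -16*d^3 + d^2*(36 - 96*t) + d*(-80*t^2 + 104*t + 4) - 60*t^2 + 132*t - 24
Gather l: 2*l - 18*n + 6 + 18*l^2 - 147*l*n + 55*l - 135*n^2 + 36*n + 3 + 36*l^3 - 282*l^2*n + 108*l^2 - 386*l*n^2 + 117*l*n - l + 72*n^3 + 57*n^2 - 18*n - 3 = 36*l^3 + l^2*(126 - 282*n) + l*(-386*n^2 - 30*n + 56) + 72*n^3 - 78*n^2 + 6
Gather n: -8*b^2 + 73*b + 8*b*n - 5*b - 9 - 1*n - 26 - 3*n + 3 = -8*b^2 + 68*b + n*(8*b - 4) - 32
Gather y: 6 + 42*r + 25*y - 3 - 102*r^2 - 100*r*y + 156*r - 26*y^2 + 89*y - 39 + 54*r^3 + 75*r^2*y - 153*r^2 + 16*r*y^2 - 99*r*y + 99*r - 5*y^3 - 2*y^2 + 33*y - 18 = 54*r^3 - 255*r^2 + 297*r - 5*y^3 + y^2*(16*r - 28) + y*(75*r^2 - 199*r + 147) - 54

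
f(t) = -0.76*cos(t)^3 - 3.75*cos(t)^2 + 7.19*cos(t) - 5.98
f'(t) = 2.28*sin(t)*cos(t)^2 + 7.5*sin(t)*cos(t) - 7.19*sin(t)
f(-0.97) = -3.25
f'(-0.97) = 1.83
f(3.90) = -12.88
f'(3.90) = 7.86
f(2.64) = -14.66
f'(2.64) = -5.78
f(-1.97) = -9.30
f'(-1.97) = 8.99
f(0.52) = -3.06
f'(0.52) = 0.51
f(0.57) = -3.04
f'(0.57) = 0.40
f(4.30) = -9.42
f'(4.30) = 9.01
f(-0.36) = -3.16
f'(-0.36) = -0.64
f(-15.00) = -13.27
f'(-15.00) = 7.53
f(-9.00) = -15.07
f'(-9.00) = 5.00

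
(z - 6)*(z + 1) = z^2 - 5*z - 6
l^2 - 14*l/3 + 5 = (l - 3)*(l - 5/3)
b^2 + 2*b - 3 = (b - 1)*(b + 3)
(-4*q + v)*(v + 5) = -4*q*v - 20*q + v^2 + 5*v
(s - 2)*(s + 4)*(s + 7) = s^3 + 9*s^2 + 6*s - 56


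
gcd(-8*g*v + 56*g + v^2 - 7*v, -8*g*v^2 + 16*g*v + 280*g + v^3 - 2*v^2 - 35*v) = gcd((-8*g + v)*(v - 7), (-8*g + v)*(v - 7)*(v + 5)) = -8*g*v + 56*g + v^2 - 7*v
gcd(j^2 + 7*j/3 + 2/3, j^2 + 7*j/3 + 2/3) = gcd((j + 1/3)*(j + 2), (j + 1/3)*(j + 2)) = j^2 + 7*j/3 + 2/3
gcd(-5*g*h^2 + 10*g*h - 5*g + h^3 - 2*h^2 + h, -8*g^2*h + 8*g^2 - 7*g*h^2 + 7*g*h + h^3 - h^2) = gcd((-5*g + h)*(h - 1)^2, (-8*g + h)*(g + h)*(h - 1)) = h - 1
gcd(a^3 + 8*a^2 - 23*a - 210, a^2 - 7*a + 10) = a - 5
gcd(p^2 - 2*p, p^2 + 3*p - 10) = p - 2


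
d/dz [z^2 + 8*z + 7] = 2*z + 8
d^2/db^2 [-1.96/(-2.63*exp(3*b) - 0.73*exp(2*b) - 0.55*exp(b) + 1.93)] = (1.96*(7.89*exp(2*b) + 1.46*exp(b) + 0.55)*(15.78*exp(2*b) + 2.92*exp(b) + 1.1)*exp(b) - (46.3932*exp(2*b) + 5.7232*exp(b) + 1.078)*(2.63*exp(3*b) + 0.73*exp(2*b) + 0.55*exp(b) - 1.93))*exp(b)/(2.63*exp(3*b) + 0.73*exp(2*b) + 0.55*exp(b) - 1.93)^3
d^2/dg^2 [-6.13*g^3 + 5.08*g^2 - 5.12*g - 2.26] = 10.16 - 36.78*g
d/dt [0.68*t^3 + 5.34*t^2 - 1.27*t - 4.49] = 2.04*t^2 + 10.68*t - 1.27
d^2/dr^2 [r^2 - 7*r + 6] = 2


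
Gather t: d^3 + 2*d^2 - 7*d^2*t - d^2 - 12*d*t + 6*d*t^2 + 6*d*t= d^3 + d^2 + 6*d*t^2 + t*(-7*d^2 - 6*d)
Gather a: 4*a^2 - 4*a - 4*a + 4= 4*a^2 - 8*a + 4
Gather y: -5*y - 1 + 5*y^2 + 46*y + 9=5*y^2 + 41*y + 8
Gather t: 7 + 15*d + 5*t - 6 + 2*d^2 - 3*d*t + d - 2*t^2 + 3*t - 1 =2*d^2 + 16*d - 2*t^2 + t*(8 - 3*d)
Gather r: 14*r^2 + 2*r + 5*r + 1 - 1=14*r^2 + 7*r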